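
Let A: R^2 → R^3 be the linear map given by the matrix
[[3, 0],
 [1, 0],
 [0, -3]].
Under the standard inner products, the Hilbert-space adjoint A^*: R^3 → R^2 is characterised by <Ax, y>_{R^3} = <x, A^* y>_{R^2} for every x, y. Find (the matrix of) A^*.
A^* = A^T =
[[3, 1, 0],
 [0, 0, -3]]

For real matrices with standard dot products, the defining identity <Ax, y> = <x, A^* y> gives (Ax)^T y = x^T (A^*) y, i.e. x^T A^T y = x^T (A^*) y. Since this holds for all x, y, we must have A^* = A^T. Therefore
A^* =
[[3, 1, 0],
 [0, 0, -3]].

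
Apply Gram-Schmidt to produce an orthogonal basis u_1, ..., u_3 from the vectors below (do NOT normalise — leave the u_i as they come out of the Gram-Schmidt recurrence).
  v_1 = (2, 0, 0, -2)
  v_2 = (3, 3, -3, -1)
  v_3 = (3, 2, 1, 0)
Orthogonal basis:
  u_1 = (2, 0, 0, -2)
  u_2 = (1, 3, -3, 1)
  u_3 = (6/5, 11/10, 19/10, 6/5)

Apply the Gram-Schmidt recurrence
  u_1 = v_1
  u_i = v_i − Σ_{j<i} ((v_i · u_j) / (u_j · u_j)) · u_j.

Step by step this gives:
  u_1 = (2, 0, 0, -2)
  u_2 = (1, 3, -3, 1)
  u_3 = (6/5, 11/10, 19/10, 6/5)

Orthogonality check:
  u_2 · u_1 = 0 (should be 0)
  u_3 · u_1 = 0 (should be 0)
  u_3 · u_2 = 0 (should be 0)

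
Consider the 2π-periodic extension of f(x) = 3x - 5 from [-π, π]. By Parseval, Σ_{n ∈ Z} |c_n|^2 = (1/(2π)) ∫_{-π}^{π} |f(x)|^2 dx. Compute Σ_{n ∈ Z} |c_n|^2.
Σ |c_n|^2 = 3π^2 + 25

Expand and integrate term by term over [-π, π]:
  ∫ (3x)^2 dx = 9·(2π^3/3); ∫ 2·3·(-5)·x dx = 0 (odd integrand); ∫ (-5)^2 dx = 25·2π.
So (1/(2π)) ∫_{-π}^{π} (3x - 5)^2 dx = 9π^2/3 + 25 = 3π^2 + 25.
Parseval ⇒ Σ |c_n|^2 = 3π^2 + 25.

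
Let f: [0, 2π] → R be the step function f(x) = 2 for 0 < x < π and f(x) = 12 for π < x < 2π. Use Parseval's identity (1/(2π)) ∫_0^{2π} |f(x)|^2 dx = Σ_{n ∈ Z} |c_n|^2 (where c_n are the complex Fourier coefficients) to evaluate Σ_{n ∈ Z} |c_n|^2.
Σ |c_n|^2 = 74

Parseval equates the L^2 energy of f (normalised by 1/(2π)) with the ℓ^2 sum of its Fourier coefficients: (1/(2π)) ∫_0^{2π} |f|^2 = Σ |c_n|^2.
Compute the left side: (1/(2π)) [∫_0^π 2^2 dx + ∫_π^{2π} 12^2 dx] = (1/(2π)) · (4π + 144π) = (4 + 144)/2 = 74.
So Σ_{n ∈ Z} |c_n|^2 = 74.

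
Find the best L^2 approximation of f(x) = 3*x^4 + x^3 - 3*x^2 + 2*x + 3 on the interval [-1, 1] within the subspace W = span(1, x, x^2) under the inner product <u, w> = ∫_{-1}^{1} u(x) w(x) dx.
g(x) = -3*x^2/7 + 13*x/5 + 96/35

The best approximation g ∈ W is the orthogonal projection of f onto W. Writing g = a_0 + a_1 x + a_2 x^2, the coefficients solve the normal equations G · a = b where
  G_{ij} = <φ_i, φ_j> and b_i = <f, φ_i>, with φ_0 = 1, φ_1 = x, φ_2 = x^2.
G =
  [2, 0, 2/3]
  [0, 2/3, 0]
  [2/3, 0, 2/5],
b = (26/5, 26/15, 58/35).
Solving gives a_0 = 96/35, a_1 = 13/5, a_2 = -3/7, so
  g(x) = -3*x^2/7 + 13*x/5 + 96/35.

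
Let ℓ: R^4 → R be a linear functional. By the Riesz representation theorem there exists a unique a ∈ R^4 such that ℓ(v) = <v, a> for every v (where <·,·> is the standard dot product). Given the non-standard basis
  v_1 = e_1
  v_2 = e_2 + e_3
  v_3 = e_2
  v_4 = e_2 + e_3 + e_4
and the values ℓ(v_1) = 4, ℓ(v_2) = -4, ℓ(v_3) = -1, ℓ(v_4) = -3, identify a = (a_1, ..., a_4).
a = (4, -1, -3, 1)

Write a = (a_1, ..., a_4) in the standard basis. For each basis vector v_i, ℓ(v_i) = <v_i, a> is a linear equation in the a_j's. Collect the n equations into a matrix system V a = ℓ, where row i of V is v_i (expressed in the standard basis). Since V is invertible (lower-triangular with 1s on the diagonal, up to permutation), solve by back-substitution:
  V =
[[1, 0, 0, 0],
 [0, 1, 1, 0],
 [0, 1, 0, 0],
 [0, 1, 1, 1]]
  V a = (4, -4, -1, -3)
Solving gives a = (4, -1, -3, 1).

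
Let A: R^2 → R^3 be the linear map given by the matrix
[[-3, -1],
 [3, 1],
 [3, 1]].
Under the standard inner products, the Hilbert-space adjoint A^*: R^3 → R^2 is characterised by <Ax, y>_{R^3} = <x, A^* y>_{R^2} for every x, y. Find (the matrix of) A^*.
A^* = A^T =
[[-3, 3, 3],
 [-1, 1, 1]]

For real matrices with standard dot products, the defining identity <Ax, y> = <x, A^* y> gives (Ax)^T y = x^T (A^*) y, i.e. x^T A^T y = x^T (A^*) y. Since this holds for all x, y, we must have A^* = A^T. Therefore
A^* =
[[-3, 3, 3],
 [-1, 1, 1]].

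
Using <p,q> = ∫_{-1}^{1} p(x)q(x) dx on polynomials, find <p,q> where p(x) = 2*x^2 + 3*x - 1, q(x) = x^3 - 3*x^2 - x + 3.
<p,q> = -16/5

Expand the product: p(x)·q(x) = 2*x^5 - 3*x^4 - 12*x^3 + 6*x^2 + 10*x - 3.
∫_{-1}^{1} of each monomial x^k gives [2/(k+1) if k even, 0 if k odd]. Integrating term-by-term (or equivalently evaluating the antiderivative F(x) = x^6/3 - 3*x^5/5 - 3*x^4 + 2*x^3 + 5*x^2 - 3*x at the endpoints):
  F(1) − F(−1) = 11/15 − (59/15) = -16/5.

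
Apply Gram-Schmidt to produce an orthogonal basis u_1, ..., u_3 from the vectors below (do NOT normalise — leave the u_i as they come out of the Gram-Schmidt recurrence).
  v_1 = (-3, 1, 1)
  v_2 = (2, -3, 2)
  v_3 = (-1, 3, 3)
Orthogonal basis:
  u_1 = (-3, 1, 1)
  u_2 = (1/11, -26/11, 29/11)
  u_3 = (100/69, 160/69, 140/69)

Apply the Gram-Schmidt recurrence
  u_1 = v_1
  u_i = v_i − Σ_{j<i} ((v_i · u_j) / (u_j · u_j)) · u_j.

Step by step this gives:
  u_1 = (-3, 1, 1)
  u_2 = (1/11, -26/11, 29/11)
  u_3 = (100/69, 160/69, 140/69)

Orthogonality check:
  u_2 · u_1 = 0 (should be 0)
  u_3 · u_1 = 0 (should be 0)
  u_3 · u_2 = 0 (should be 0)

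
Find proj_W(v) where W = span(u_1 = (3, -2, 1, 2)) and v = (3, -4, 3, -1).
proj_W(v) = (3, -2, 1, 2)

Set up U = [u_1 | ... | u_1] ∈ R^(4×1). The projector onto W = col(U) is P = U (U^T U)^(-1) U^T.
Compute U^T U =
  [18],
and U^T v = (18).
Solve U^T U · c = U^T v for the coefficients: c = (1). The projection is proj_W(v) = U c.
Check: (v - proj_W(v)) · u_1 = 0  (should be 0).
Result: proj_W(v) = (3, -2, 1, 2).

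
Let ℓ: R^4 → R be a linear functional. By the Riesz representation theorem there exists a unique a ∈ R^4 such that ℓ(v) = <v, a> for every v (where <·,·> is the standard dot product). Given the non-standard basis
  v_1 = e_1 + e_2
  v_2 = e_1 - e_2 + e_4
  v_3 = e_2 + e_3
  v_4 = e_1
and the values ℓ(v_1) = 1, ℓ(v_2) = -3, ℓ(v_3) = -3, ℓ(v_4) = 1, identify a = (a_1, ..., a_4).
a = (1, 0, -3, -4)

Write a = (a_1, ..., a_4) in the standard basis. For each basis vector v_i, ℓ(v_i) = <v_i, a> is a linear equation in the a_j's. Collect the n equations into a matrix system V a = ℓ, where row i of V is v_i (expressed in the standard basis). Since V is invertible (lower-triangular with 1s on the diagonal, up to permutation), solve by back-substitution:
  V =
[[1, 1, 0, 0],
 [1, -1, 0, 1],
 [0, 1, 1, 0],
 [1, 0, 0, 0]]
  V a = (1, -3, -3, 1)
Solving gives a = (1, 0, -3, -4).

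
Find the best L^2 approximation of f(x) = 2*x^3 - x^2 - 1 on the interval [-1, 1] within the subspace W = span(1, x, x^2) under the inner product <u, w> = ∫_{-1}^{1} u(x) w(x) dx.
g(x) = -x^2 + 6*x/5 - 1

The best approximation g ∈ W is the orthogonal projection of f onto W. Writing g = a_0 + a_1 x + a_2 x^2, the coefficients solve the normal equations G · a = b where
  G_{ij} = <φ_i, φ_j> and b_i = <f, φ_i>, with φ_0 = 1, φ_1 = x, φ_2 = x^2.
G =
  [2, 0, 2/3]
  [0, 2/3, 0]
  [2/3, 0, 2/5],
b = (-8/3, 4/5, -16/15).
Solving gives a_0 = -1, a_1 = 6/5, a_2 = -1, so
  g(x) = -x^2 + 6*x/5 - 1.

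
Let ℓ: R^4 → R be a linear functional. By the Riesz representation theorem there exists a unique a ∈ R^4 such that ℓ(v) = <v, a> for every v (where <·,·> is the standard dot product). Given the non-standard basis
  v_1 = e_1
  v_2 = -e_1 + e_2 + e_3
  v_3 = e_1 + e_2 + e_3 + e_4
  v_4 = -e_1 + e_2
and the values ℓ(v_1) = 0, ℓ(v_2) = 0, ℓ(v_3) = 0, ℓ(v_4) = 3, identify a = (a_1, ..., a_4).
a = (0, 3, -3, 0)

Write a = (a_1, ..., a_4) in the standard basis. For each basis vector v_i, ℓ(v_i) = <v_i, a> is a linear equation in the a_j's. Collect the n equations into a matrix system V a = ℓ, where row i of V is v_i (expressed in the standard basis). Since V is invertible (lower-triangular with 1s on the diagonal, up to permutation), solve by back-substitution:
  V =
[[1, 0, 0, 0],
 [-1, 1, 1, 0],
 [1, 1, 1, 1],
 [-1, 1, 0, 0]]
  V a = (0, 0, 0, 3)
Solving gives a = (0, 3, -3, 0).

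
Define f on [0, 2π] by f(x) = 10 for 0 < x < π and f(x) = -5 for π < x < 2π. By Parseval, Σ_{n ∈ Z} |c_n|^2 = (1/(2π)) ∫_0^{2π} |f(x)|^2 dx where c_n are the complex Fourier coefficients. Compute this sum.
Σ |c_n|^2 = 125/2

Parseval equates the L^2 energy of f (normalised by 1/(2π)) with the ℓ^2 sum of its Fourier coefficients: (1/(2π)) ∫_0^{2π} |f|^2 = Σ |c_n|^2.
Compute the left side: (1/(2π)) [∫_0^π 10^2 dx + ∫_π^{2π} (-5)^2 dx] = (1/(2π)) · (100π + 25π) = (100 + 25)/2 = 125/2.
So Σ_{n ∈ Z} |c_n|^2 = 125/2.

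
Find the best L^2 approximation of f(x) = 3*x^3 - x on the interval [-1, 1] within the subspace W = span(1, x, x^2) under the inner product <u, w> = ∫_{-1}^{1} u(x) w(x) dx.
g(x) = 4*x/5

The best approximation g ∈ W is the orthogonal projection of f onto W. Writing g = a_0 + a_1 x + a_2 x^2, the coefficients solve the normal equations G · a = b where
  G_{ij} = <φ_i, φ_j> and b_i = <f, φ_i>, with φ_0 = 1, φ_1 = x, φ_2 = x^2.
G =
  [2, 0, 2/3]
  [0, 2/3, 0]
  [2/3, 0, 2/5],
b = (0, 8/15, 0).
Solving gives a_0 = 0, a_1 = 4/5, a_2 = 0, so
  g(x) = 4*x/5.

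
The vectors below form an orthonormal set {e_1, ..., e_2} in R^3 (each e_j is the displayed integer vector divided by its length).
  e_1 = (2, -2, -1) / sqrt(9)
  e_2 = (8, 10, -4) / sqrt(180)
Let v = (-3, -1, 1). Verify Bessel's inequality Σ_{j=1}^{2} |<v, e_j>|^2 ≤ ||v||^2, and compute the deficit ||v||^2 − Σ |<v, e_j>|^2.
Σ |<v, e_j>|^2 = 54/5; ||v||^2 = 11; deficit = 1/5

Write each e_j = u_j / sqrt(<u_j, u_j>) where u_j is the displayed integer vector. Then <v, e_j> = <v, u_j> / sqrt(<u_j, u_j>), so |<v, e_j>|^2 = <v, u_j>^2 / <u_j, u_j>.
Coefficients: <v, e_1> = -5/sqrt(9), <v, e_2> = -38/sqrt(180).
Square and sum: Σ |<v, e_j>|^2 = 54/5.
Compute ||v||^2 = v·v = 11.
Deficit = 11 − 54/5 = 1/5 ≥ 0, confirming Bessel's inequality. (The deficit equals ||v − Σ <v,e_j> e_j||^2, the squared distance from v to span{e_j}.)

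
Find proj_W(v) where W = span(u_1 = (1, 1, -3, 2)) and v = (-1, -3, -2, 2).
proj_W(v) = (2/5, 2/5, -6/5, 4/5)

Set up U = [u_1 | ... | u_1] ∈ R^(4×1). The projector onto W = col(U) is P = U (U^T U)^(-1) U^T.
Compute U^T U =
  [15],
and U^T v = (6).
Solve U^T U · c = U^T v for the coefficients: c = (2/5). The projection is proj_W(v) = U c.
Check: (v - proj_W(v)) · u_1 = 0  (should be 0).
Result: proj_W(v) = (2/5, 2/5, -6/5, 4/5).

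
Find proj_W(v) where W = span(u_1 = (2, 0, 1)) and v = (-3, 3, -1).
proj_W(v) = (-14/5, 0, -7/5)

Set up U = [u_1 | ... | u_1] ∈ R^(3×1). The projector onto W = col(U) is P = U (U^T U)^(-1) U^T.
Compute U^T U =
  [5],
and U^T v = (-7).
Solve U^T U · c = U^T v for the coefficients: c = (-7/5). The projection is proj_W(v) = U c.
Check: (v - proj_W(v)) · u_1 = 0  (should be 0).
Result: proj_W(v) = (-14/5, 0, -7/5).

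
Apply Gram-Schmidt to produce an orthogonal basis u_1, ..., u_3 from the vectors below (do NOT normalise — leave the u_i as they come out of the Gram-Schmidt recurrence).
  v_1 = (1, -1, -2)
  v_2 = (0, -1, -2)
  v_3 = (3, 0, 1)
Orthogonal basis:
  u_1 = (1, -1, -2)
  u_2 = (-5/6, -1/6, -1/3)
  u_3 = (0, -2/5, 1/5)

Apply the Gram-Schmidt recurrence
  u_1 = v_1
  u_i = v_i − Σ_{j<i} ((v_i · u_j) / (u_j · u_j)) · u_j.

Step by step this gives:
  u_1 = (1, -1, -2)
  u_2 = (-5/6, -1/6, -1/3)
  u_3 = (0, -2/5, 1/5)

Orthogonality check:
  u_2 · u_1 = 0 (should be 0)
  u_3 · u_1 = 0 (should be 0)
  u_3 · u_2 = 0 (should be 0)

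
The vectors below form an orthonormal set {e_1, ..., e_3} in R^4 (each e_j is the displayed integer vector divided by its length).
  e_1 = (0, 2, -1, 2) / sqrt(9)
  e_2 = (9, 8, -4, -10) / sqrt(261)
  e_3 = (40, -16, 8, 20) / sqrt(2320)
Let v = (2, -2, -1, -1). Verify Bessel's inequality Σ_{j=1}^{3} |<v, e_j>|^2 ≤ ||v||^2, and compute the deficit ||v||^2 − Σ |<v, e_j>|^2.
Σ |<v, e_j>|^2 = 34/5; ||v||^2 = 10; deficit = 16/5

Write each e_j = u_j / sqrt(<u_j, u_j>) where u_j is the displayed integer vector. Then <v, e_j> = <v, u_j> / sqrt(<u_j, u_j>), so |<v, e_j>|^2 = <v, u_j>^2 / <u_j, u_j>.
Coefficients: <v, e_1> = -5/sqrt(9), <v, e_2> = 16/sqrt(261), <v, e_3> = 84/sqrt(2320).
Square and sum: Σ |<v, e_j>|^2 = 34/5.
Compute ||v||^2 = v·v = 10.
Deficit = 10 − 34/5 = 16/5 ≥ 0, confirming Bessel's inequality. (The deficit equals ||v − Σ <v,e_j> e_j||^2, the squared distance from v to span{e_j}.)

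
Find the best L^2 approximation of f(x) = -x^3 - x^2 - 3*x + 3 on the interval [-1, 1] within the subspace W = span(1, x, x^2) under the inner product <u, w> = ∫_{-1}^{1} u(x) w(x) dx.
g(x) = -x^2 - 18*x/5 + 3

The best approximation g ∈ W is the orthogonal projection of f onto W. Writing g = a_0 + a_1 x + a_2 x^2, the coefficients solve the normal equations G · a = b where
  G_{ij} = <φ_i, φ_j> and b_i = <f, φ_i>, with φ_0 = 1, φ_1 = x, φ_2 = x^2.
G =
  [2, 0, 2/3]
  [0, 2/3, 0]
  [2/3, 0, 2/5],
b = (16/3, -12/5, 8/5).
Solving gives a_0 = 3, a_1 = -18/5, a_2 = -1, so
  g(x) = -x^2 - 18*x/5 + 3.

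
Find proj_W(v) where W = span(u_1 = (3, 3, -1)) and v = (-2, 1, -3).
proj_W(v) = (0, 0, 0)

Set up U = [u_1 | ... | u_1] ∈ R^(3×1). The projector onto W = col(U) is P = U (U^T U)^(-1) U^T.
Compute U^T U =
  [19],
and U^T v = (0).
Solve U^T U · c = U^T v for the coefficients: c = (0). The projection is proj_W(v) = U c.
Check: (v - proj_W(v)) · u_1 = 0  (should be 0).
Result: proj_W(v) = (0, 0, 0).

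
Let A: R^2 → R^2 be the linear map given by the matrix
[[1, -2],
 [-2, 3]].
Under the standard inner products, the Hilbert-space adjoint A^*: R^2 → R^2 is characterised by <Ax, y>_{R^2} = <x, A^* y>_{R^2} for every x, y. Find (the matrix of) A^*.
A^* = A^T =
[[1, -2],
 [-2, 3]]

For real matrices with standard dot products, the defining identity <Ax, y> = <x, A^* y> gives (Ax)^T y = x^T (A^*) y, i.e. x^T A^T y = x^T (A^*) y. Since this holds for all x, y, we must have A^* = A^T. Therefore
A^* =
[[1, -2],
 [-2, 3]].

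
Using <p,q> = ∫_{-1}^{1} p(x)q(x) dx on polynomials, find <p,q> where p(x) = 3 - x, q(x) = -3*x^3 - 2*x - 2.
<p,q> = -142/15

Expand the product: p(x)·q(x) = 3*x^4 - 9*x^3 + 2*x^2 - 4*x - 6.
∫_{-1}^{1} of each monomial x^k gives [2/(k+1) if k even, 0 if k odd]. Integrating term-by-term (or equivalently evaluating the antiderivative F(x) = 3*x^5/5 - 9*x^4/4 + 2*x^3/3 - 2*x^2 - 6*x at the endpoints):
  F(1) − F(−1) = -539/60 − (29/60) = -142/15.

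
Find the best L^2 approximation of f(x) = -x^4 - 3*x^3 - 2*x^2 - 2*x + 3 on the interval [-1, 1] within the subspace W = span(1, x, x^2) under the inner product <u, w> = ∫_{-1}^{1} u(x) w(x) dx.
g(x) = -20*x^2/7 - 19*x/5 + 108/35

The best approximation g ∈ W is the orthogonal projection of f onto W. Writing g = a_0 + a_1 x + a_2 x^2, the coefficients solve the normal equations G · a = b where
  G_{ij} = <φ_i, φ_j> and b_i = <f, φ_i>, with φ_0 = 1, φ_1 = x, φ_2 = x^2.
G =
  [2, 0, 2/3]
  [0, 2/3, 0]
  [2/3, 0, 2/5],
b = (64/15, -38/15, 32/35).
Solving gives a_0 = 108/35, a_1 = -19/5, a_2 = -20/7, so
  g(x) = -20*x^2/7 - 19*x/5 + 108/35.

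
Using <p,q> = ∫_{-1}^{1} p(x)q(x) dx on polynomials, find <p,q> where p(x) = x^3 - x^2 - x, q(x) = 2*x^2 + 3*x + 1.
<p,q> = -34/15

Expand the product: p(x)·q(x) = 2*x^5 + x^4 - 4*x^3 - 4*x^2 - x.
∫_{-1}^{1} of each monomial x^k gives [2/(k+1) if k even, 0 if k odd]. Integrating term-by-term (or equivalently evaluating the antiderivative F(x) = x^6/3 + x^5/5 - x^4 - 4*x^3/3 - x^2/2 at the endpoints):
  F(1) − F(−1) = -23/10 − (-1/30) = -34/15.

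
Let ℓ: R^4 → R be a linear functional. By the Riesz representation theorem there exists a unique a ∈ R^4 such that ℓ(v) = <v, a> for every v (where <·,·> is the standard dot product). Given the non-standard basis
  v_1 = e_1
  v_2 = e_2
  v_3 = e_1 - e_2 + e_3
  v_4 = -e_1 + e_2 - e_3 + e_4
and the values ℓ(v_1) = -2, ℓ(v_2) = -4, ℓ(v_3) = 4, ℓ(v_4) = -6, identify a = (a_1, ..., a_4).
a = (-2, -4, 2, -2)

Write a = (a_1, ..., a_4) in the standard basis. For each basis vector v_i, ℓ(v_i) = <v_i, a> is a linear equation in the a_j's. Collect the n equations into a matrix system V a = ℓ, where row i of V is v_i (expressed in the standard basis). Since V is invertible (lower-triangular with 1s on the diagonal, up to permutation), solve by back-substitution:
  V =
[[1, 0, 0, 0],
 [0, 1, 0, 0],
 [1, -1, 1, 0],
 [-1, 1, -1, 1]]
  V a = (-2, -4, 4, -6)
Solving gives a = (-2, -4, 2, -2).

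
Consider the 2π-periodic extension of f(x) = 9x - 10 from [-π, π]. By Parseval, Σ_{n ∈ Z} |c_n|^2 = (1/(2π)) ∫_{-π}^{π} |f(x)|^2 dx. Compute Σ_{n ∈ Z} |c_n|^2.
Σ |c_n|^2 = 27π^2 + 100

Expand and integrate term by term over [-π, π]:
  ∫ (9x)^2 dx = 81·(2π^3/3); ∫ 2·9·(-10)·x dx = 0 (odd integrand); ∫ (-10)^2 dx = 100·2π.
So (1/(2π)) ∫_{-π}^{π} (9x - 10)^2 dx = 81π^2/3 + 100 = 27π^2 + 100.
Parseval ⇒ Σ |c_n|^2 = 27π^2 + 100.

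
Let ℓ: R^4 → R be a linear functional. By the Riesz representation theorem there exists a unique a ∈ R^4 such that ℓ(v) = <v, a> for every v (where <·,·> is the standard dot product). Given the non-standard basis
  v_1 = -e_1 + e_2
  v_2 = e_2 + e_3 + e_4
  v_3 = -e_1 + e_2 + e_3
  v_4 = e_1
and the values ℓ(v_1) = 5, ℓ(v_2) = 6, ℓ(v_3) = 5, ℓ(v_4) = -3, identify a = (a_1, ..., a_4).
a = (-3, 2, 0, 4)

Write a = (a_1, ..., a_4) in the standard basis. For each basis vector v_i, ℓ(v_i) = <v_i, a> is a linear equation in the a_j's. Collect the n equations into a matrix system V a = ℓ, where row i of V is v_i (expressed in the standard basis). Since V is invertible (lower-triangular with 1s on the diagonal, up to permutation), solve by back-substitution:
  V =
[[-1, 1, 0, 0],
 [0, 1, 1, 1],
 [-1, 1, 1, 0],
 [1, 0, 0, 0]]
  V a = (5, 6, 5, -3)
Solving gives a = (-3, 2, 0, 4).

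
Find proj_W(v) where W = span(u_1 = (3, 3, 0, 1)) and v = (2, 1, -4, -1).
proj_W(v) = (24/19, 24/19, 0, 8/19)

Set up U = [u_1 | ... | u_1] ∈ R^(4×1). The projector onto W = col(U) is P = U (U^T U)^(-1) U^T.
Compute U^T U =
  [19],
and U^T v = (8).
Solve U^T U · c = U^T v for the coefficients: c = (8/19). The projection is proj_W(v) = U c.
Check: (v - proj_W(v)) · u_1 = 0  (should be 0).
Result: proj_W(v) = (24/19, 24/19, 0, 8/19).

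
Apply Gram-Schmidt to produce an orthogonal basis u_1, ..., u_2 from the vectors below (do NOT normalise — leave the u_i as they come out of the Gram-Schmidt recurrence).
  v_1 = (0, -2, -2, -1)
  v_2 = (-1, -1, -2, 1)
Orthogonal basis:
  u_1 = (0, -2, -2, -1)
  u_2 = (-1, 1/9, -8/9, 14/9)

Apply the Gram-Schmidt recurrence
  u_1 = v_1
  u_i = v_i − Σ_{j<i} ((v_i · u_j) / (u_j · u_j)) · u_j.

Step by step this gives:
  u_1 = (0, -2, -2, -1)
  u_2 = (-1, 1/9, -8/9, 14/9)

Orthogonality check:
  u_2 · u_1 = 0 (should be 0)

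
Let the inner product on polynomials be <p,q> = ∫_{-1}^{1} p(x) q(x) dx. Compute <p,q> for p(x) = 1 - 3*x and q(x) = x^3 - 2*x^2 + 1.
<p,q> = -8/15

Expand the product: p(x)·q(x) = -3*x^4 + 7*x^3 - 2*x^2 - 3*x + 1.
∫_{-1}^{1} of each monomial x^k gives [2/(k+1) if k even, 0 if k odd]. Integrating term-by-term (or equivalently evaluating the antiderivative F(x) = -3*x^5/5 + 7*x^4/4 - 2*x^3/3 - 3*x^2/2 + x at the endpoints):
  F(1) − F(−1) = -1/60 − (31/60) = -8/15.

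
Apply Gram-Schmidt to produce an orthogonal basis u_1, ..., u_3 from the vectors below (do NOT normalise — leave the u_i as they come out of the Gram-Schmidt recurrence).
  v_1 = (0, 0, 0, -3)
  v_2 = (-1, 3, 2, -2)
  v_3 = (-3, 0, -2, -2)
Orthogonal basis:
  u_1 = (0, 0, 0, -3)
  u_2 = (-1, 3, 2, 0)
  u_3 = (-43/14, 3/14, -13/7, 0)

Apply the Gram-Schmidt recurrence
  u_1 = v_1
  u_i = v_i − Σ_{j<i} ((v_i · u_j) / (u_j · u_j)) · u_j.

Step by step this gives:
  u_1 = (0, 0, 0, -3)
  u_2 = (-1, 3, 2, 0)
  u_3 = (-43/14, 3/14, -13/7, 0)

Orthogonality check:
  u_2 · u_1 = 0 (should be 0)
  u_3 · u_1 = 0 (should be 0)
  u_3 · u_2 = 0 (should be 0)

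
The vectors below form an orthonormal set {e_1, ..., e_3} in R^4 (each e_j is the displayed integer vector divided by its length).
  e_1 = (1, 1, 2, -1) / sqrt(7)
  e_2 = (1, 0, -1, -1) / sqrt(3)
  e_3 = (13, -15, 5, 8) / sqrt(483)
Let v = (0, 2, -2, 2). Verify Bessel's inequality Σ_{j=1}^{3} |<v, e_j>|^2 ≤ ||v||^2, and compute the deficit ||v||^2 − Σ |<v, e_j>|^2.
Σ |<v, e_j>|^2 = 80/23; ||v||^2 = 12; deficit = 196/23

Write each e_j = u_j / sqrt(<u_j, u_j>) where u_j is the displayed integer vector. Then <v, e_j> = <v, u_j> / sqrt(<u_j, u_j>), so |<v, e_j>|^2 = <v, u_j>^2 / <u_j, u_j>.
Coefficients: <v, e_1> = -4/sqrt(7), <v, e_2> = 0/sqrt(3), <v, e_3> = -24/sqrt(483).
Square and sum: Σ |<v, e_j>|^2 = 80/23.
Compute ||v||^2 = v·v = 12.
Deficit = 12 − 80/23 = 196/23 ≥ 0, confirming Bessel's inequality. (The deficit equals ||v − Σ <v,e_j> e_j||^2, the squared distance from v to span{e_j}.)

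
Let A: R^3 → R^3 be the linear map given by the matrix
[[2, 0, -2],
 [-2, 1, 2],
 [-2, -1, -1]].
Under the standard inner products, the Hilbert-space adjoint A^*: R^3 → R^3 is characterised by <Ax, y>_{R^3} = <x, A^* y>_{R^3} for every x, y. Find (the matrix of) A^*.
A^* = A^T =
[[2, -2, -2],
 [0, 1, -1],
 [-2, 2, -1]]

For real matrices with standard dot products, the defining identity <Ax, y> = <x, A^* y> gives (Ax)^T y = x^T (A^*) y, i.e. x^T A^T y = x^T (A^*) y. Since this holds for all x, y, we must have A^* = A^T. Therefore
A^* =
[[2, -2, -2],
 [0, 1, -1],
 [-2, 2, -1]].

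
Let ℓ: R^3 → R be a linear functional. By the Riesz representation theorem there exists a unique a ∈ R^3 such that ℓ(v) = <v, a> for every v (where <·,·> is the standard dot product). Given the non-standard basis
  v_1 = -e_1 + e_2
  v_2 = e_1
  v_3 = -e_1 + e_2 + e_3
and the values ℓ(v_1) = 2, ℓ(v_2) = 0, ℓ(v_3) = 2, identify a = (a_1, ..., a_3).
a = (0, 2, 0)

Write a = (a_1, ..., a_3) in the standard basis. For each basis vector v_i, ℓ(v_i) = <v_i, a> is a linear equation in the a_j's. Collect the n equations into a matrix system V a = ℓ, where row i of V is v_i (expressed in the standard basis). Since V is invertible (lower-triangular with 1s on the diagonal, up to permutation), solve by back-substitution:
  V =
[[-1, 1, 0],
 [1, 0, 0],
 [-1, 1, 1]]
  V a = (2, 0, 2)
Solving gives a = (0, 2, 0).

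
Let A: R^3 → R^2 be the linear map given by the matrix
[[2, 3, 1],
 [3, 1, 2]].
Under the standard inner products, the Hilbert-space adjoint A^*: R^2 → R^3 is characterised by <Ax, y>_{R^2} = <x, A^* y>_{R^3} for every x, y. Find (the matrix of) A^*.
A^* = A^T =
[[2, 3],
 [3, 1],
 [1, 2]]

For real matrices with standard dot products, the defining identity <Ax, y> = <x, A^* y> gives (Ax)^T y = x^T (A^*) y, i.e. x^T A^T y = x^T (A^*) y. Since this holds for all x, y, we must have A^* = A^T. Therefore
A^* =
[[2, 3],
 [3, 1],
 [1, 2]].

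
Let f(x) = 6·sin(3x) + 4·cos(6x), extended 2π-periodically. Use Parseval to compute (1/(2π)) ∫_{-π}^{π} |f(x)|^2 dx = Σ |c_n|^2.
Σ |c_n|^2 = 26

Expand |f|^2 and use orthogonality of {sin(nx), cos(mx)} on [-π, π]:
  ∫_{-π}^{π} sin(nx)^2 dx = π, ∫ cos(mx)^2 dx = π, and cross terms integrate to 0.
So ∫_{-π}^{π} f(x)^2 dx = 6^2 · π + 4^2 · π = (36 + 16)π.
Divide by 2π: (36 + 16)/2 = 26.
By Parseval, this equals Σ |c_n|^2.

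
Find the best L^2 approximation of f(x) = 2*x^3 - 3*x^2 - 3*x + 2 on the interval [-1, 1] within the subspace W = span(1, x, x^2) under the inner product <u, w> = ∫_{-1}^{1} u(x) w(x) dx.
g(x) = -3*x^2 - 9*x/5 + 2

The best approximation g ∈ W is the orthogonal projection of f onto W. Writing g = a_0 + a_1 x + a_2 x^2, the coefficients solve the normal equations G · a = b where
  G_{ij} = <φ_i, φ_j> and b_i = <f, φ_i>, with φ_0 = 1, φ_1 = x, φ_2 = x^2.
G =
  [2, 0, 2/3]
  [0, 2/3, 0]
  [2/3, 0, 2/5],
b = (2, -6/5, 2/15).
Solving gives a_0 = 2, a_1 = -9/5, a_2 = -3, so
  g(x) = -3*x^2 - 9*x/5 + 2.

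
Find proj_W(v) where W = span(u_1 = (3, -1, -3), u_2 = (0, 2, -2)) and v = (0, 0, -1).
proj_W(v) = (6/17, 9/34, -25/34)

Set up U = [u_1 | ... | u_2] ∈ R^(3×2). The projector onto W = col(U) is P = U (U^T U)^(-1) U^T.
Compute U^T U =
  [19, 4]
  [4, 8],
and U^T v = (3, 2).
Solve U^T U · c = U^T v for the coefficients: c = (2/17, 13/68). The projection is proj_W(v) = U c.
Check: (v - proj_W(v)) · u_1 = 0  (should be 0).
Check: (v - proj_W(v)) · u_2 = 0  (should be 0).
Result: proj_W(v) = (6/17, 9/34, -25/34).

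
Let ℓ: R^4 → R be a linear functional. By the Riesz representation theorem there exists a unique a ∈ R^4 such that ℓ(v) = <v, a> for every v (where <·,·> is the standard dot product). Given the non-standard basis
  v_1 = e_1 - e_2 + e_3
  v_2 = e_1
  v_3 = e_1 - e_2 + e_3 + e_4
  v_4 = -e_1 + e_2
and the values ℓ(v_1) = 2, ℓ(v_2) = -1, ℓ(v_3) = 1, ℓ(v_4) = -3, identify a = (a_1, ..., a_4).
a = (-1, -4, -1, -1)

Write a = (a_1, ..., a_4) in the standard basis. For each basis vector v_i, ℓ(v_i) = <v_i, a> is a linear equation in the a_j's. Collect the n equations into a matrix system V a = ℓ, where row i of V is v_i (expressed in the standard basis). Since V is invertible (lower-triangular with 1s on the diagonal, up to permutation), solve by back-substitution:
  V =
[[1, -1, 1, 0],
 [1, 0, 0, 0],
 [1, -1, 1, 1],
 [-1, 1, 0, 0]]
  V a = (2, -1, 1, -3)
Solving gives a = (-1, -4, -1, -1).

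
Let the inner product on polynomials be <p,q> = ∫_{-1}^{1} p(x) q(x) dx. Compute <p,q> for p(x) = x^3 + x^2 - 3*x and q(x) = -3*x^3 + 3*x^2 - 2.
<p,q> = 274/105

Expand the product: p(x)·q(x) = -3*x^6 + 12*x^4 - 11*x^3 - 2*x^2 + 6*x.
∫_{-1}^{1} of each monomial x^k gives [2/(k+1) if k even, 0 if k odd]. Integrating term-by-term (or equivalently evaluating the antiderivative F(x) = -3*x^7/7 + 12*x^5/5 - 11*x^4/4 - 2*x^3/3 + 3*x^2 at the endpoints):
  F(1) − F(−1) = 653/420 − (-443/420) = 274/105.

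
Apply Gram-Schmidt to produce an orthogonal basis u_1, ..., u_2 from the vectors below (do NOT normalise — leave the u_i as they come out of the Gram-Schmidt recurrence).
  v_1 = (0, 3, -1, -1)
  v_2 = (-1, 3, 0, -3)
Orthogonal basis:
  u_1 = (0, 3, -1, -1)
  u_2 = (-1, -3/11, 12/11, -21/11)

Apply the Gram-Schmidt recurrence
  u_1 = v_1
  u_i = v_i − Σ_{j<i} ((v_i · u_j) / (u_j · u_j)) · u_j.

Step by step this gives:
  u_1 = (0, 3, -1, -1)
  u_2 = (-1, -3/11, 12/11, -21/11)

Orthogonality check:
  u_2 · u_1 = 0 (should be 0)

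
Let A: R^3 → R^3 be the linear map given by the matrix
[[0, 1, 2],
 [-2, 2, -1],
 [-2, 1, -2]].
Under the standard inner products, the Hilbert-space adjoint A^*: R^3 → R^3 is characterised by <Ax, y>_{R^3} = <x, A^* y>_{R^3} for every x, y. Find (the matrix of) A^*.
A^* = A^T =
[[0, -2, -2],
 [1, 2, 1],
 [2, -1, -2]]

For real matrices with standard dot products, the defining identity <Ax, y> = <x, A^* y> gives (Ax)^T y = x^T (A^*) y, i.e. x^T A^T y = x^T (A^*) y. Since this holds for all x, y, we must have A^* = A^T. Therefore
A^* =
[[0, -2, -2],
 [1, 2, 1],
 [2, -1, -2]].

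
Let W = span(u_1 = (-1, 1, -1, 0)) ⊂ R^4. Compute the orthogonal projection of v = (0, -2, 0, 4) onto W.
proj_W(v) = (2/3, -2/3, 2/3, 0)

Set up U = [u_1 | ... | u_1] ∈ R^(4×1). The projector onto W = col(U) is P = U (U^T U)^(-1) U^T.
Compute U^T U =
  [3],
and U^T v = (-2).
Solve U^T U · c = U^T v for the coefficients: c = (-2/3). The projection is proj_W(v) = U c.
Check: (v - proj_W(v)) · u_1 = 0  (should be 0).
Result: proj_W(v) = (2/3, -2/3, 2/3, 0).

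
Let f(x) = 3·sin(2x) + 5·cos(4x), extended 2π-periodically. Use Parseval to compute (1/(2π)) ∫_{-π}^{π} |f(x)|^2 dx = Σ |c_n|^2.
Σ |c_n|^2 = 17

Expand |f|^2 and use orthogonality of {sin(nx), cos(mx)} on [-π, π]:
  ∫_{-π}^{π} sin(nx)^2 dx = π, ∫ cos(mx)^2 dx = π, and cross terms integrate to 0.
So ∫_{-π}^{π} f(x)^2 dx = 3^2 · π + 5^2 · π = (9 + 25)π.
Divide by 2π: (9 + 25)/2 = 17.
By Parseval, this equals Σ |c_n|^2.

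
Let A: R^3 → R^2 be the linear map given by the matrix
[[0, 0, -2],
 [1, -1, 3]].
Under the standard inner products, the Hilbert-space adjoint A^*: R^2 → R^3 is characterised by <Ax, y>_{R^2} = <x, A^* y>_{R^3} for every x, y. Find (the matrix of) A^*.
A^* = A^T =
[[0, 1],
 [0, -1],
 [-2, 3]]

For real matrices with standard dot products, the defining identity <Ax, y> = <x, A^* y> gives (Ax)^T y = x^T (A^*) y, i.e. x^T A^T y = x^T (A^*) y. Since this holds for all x, y, we must have A^* = A^T. Therefore
A^* =
[[0, 1],
 [0, -1],
 [-2, 3]].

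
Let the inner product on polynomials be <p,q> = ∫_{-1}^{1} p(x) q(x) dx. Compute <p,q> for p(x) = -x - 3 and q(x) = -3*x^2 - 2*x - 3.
<p,q> = 76/3

Expand the product: p(x)·q(x) = 3*x^3 + 11*x^2 + 9*x + 9.
∫_{-1}^{1} of each monomial x^k gives [2/(k+1) if k even, 0 if k odd]. Integrating term-by-term (or equivalently evaluating the antiderivative F(x) = 3*x^4/4 + 11*x^3/3 + 9*x^2/2 + 9*x at the endpoints):
  F(1) − F(−1) = 215/12 − (-89/12) = 76/3.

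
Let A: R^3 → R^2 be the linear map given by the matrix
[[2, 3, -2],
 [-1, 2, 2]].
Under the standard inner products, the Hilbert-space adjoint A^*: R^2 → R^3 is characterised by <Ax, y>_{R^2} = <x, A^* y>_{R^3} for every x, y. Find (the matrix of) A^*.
A^* = A^T =
[[2, -1],
 [3, 2],
 [-2, 2]]

For real matrices with standard dot products, the defining identity <Ax, y> = <x, A^* y> gives (Ax)^T y = x^T (A^*) y, i.e. x^T A^T y = x^T (A^*) y. Since this holds for all x, y, we must have A^* = A^T. Therefore
A^* =
[[2, -1],
 [3, 2],
 [-2, 2]].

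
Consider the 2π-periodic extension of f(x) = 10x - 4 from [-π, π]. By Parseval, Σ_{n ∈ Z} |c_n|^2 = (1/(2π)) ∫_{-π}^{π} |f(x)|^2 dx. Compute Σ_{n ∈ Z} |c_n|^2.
Σ |c_n|^2 = 100π^2/3 + 16

Expand and integrate term by term over [-π, π]:
  ∫ (10x)^2 dx = 100·(2π^3/3); ∫ 2·10·(-4)·x dx = 0 (odd integrand); ∫ (-4)^2 dx = 16·2π.
So (1/(2π)) ∫_{-π}^{π} (10x - 4)^2 dx = 100π^2/3 + 16 = 100π^2/3 + 16.
Parseval ⇒ Σ |c_n|^2 = 100π^2/3 + 16.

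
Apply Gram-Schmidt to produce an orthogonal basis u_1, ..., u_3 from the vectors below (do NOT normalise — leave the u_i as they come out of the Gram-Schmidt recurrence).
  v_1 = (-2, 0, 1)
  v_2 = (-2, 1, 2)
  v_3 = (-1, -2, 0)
Orthogonal basis:
  u_1 = (-2, 0, 1)
  u_2 = (2/5, 1, 4/5)
  u_3 = (1/3, -2/3, 2/3)

Apply the Gram-Schmidt recurrence
  u_1 = v_1
  u_i = v_i − Σ_{j<i} ((v_i · u_j) / (u_j · u_j)) · u_j.

Step by step this gives:
  u_1 = (-2, 0, 1)
  u_2 = (2/5, 1, 4/5)
  u_3 = (1/3, -2/3, 2/3)

Orthogonality check:
  u_2 · u_1 = 0 (should be 0)
  u_3 · u_1 = 0 (should be 0)
  u_3 · u_2 = 0 (should be 0)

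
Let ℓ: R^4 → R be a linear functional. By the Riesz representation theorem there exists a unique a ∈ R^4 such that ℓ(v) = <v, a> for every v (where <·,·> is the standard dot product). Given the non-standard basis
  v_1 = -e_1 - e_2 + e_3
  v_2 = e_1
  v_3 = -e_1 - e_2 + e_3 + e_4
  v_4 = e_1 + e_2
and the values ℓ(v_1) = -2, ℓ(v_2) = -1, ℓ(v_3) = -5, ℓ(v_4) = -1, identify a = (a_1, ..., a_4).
a = (-1, 0, -3, -3)

Write a = (a_1, ..., a_4) in the standard basis. For each basis vector v_i, ℓ(v_i) = <v_i, a> is a linear equation in the a_j's. Collect the n equations into a matrix system V a = ℓ, where row i of V is v_i (expressed in the standard basis). Since V is invertible (lower-triangular with 1s on the diagonal, up to permutation), solve by back-substitution:
  V =
[[-1, -1, 1, 0],
 [1, 0, 0, 0],
 [-1, -1, 1, 1],
 [1, 1, 0, 0]]
  V a = (-2, -1, -5, -1)
Solving gives a = (-1, 0, -3, -3).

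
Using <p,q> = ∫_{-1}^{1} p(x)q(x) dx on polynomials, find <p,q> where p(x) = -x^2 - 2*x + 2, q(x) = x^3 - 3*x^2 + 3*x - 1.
<p,q> = -164/15

Expand the product: p(x)·q(x) = -x^5 + x^4 + 5*x^3 - 11*x^2 + 8*x - 2.
∫_{-1}^{1} of each monomial x^k gives [2/(k+1) if k even, 0 if k odd]. Integrating term-by-term (or equivalently evaluating the antiderivative F(x) = -x^6/6 + x^5/5 + 5*x^4/4 - 11*x^3/3 + 4*x^2 - 2*x at the endpoints):
  F(1) − F(−1) = -23/60 − (211/20) = -164/15.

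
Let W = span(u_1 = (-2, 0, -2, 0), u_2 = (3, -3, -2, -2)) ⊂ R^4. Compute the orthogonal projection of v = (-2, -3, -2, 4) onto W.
proj_W(v) = (-97/51, -2/17, -107/51, -4/51)

Set up U = [u_1 | ... | u_2] ∈ R^(4×2). The projector onto W = col(U) is P = U (U^T U)^(-1) U^T.
Compute U^T U =
  [8, -2]
  [-2, 26],
and U^T v = (8, -1).
Solve U^T U · c = U^T v for the coefficients: c = (103/102, 2/51). The projection is proj_W(v) = U c.
Check: (v - proj_W(v)) · u_1 = 0  (should be 0).
Check: (v - proj_W(v)) · u_2 = 0  (should be 0).
Result: proj_W(v) = (-97/51, -2/17, -107/51, -4/51).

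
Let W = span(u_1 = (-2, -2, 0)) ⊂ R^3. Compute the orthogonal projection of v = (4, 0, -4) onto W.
proj_W(v) = (2, 2, 0)

Set up U = [u_1 | ... | u_1] ∈ R^(3×1). The projector onto W = col(U) is P = U (U^T U)^(-1) U^T.
Compute U^T U =
  [8],
and U^T v = (-8).
Solve U^T U · c = U^T v for the coefficients: c = (-1). The projection is proj_W(v) = U c.
Check: (v - proj_W(v)) · u_1 = 0  (should be 0).
Result: proj_W(v) = (2, 2, 0).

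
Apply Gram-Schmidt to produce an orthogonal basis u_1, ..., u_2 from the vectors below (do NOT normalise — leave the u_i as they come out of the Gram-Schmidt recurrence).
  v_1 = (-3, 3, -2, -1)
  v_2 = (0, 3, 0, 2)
Orthogonal basis:
  u_1 = (-3, 3, -2, -1)
  u_2 = (21/23, 48/23, 14/23, 53/23)

Apply the Gram-Schmidt recurrence
  u_1 = v_1
  u_i = v_i − Σ_{j<i} ((v_i · u_j) / (u_j · u_j)) · u_j.

Step by step this gives:
  u_1 = (-3, 3, -2, -1)
  u_2 = (21/23, 48/23, 14/23, 53/23)

Orthogonality check:
  u_2 · u_1 = 0 (should be 0)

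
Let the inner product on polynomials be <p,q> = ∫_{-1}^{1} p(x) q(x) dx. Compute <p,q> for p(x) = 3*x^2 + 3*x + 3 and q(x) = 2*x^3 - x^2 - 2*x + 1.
<p,q> = 16/5

Expand the product: p(x)·q(x) = 6*x^5 + 3*x^4 - 3*x^3 - 6*x^2 - 3*x + 3.
∫_{-1}^{1} of each monomial x^k gives [2/(k+1) if k even, 0 if k odd]. Integrating term-by-term (or equivalently evaluating the antiderivative F(x) = x^6 + 3*x^5/5 - 3*x^4/4 - 2*x^3 - 3*x^2/2 + 3*x at the endpoints):
  F(1) − F(−1) = 7/20 − (-57/20) = 16/5.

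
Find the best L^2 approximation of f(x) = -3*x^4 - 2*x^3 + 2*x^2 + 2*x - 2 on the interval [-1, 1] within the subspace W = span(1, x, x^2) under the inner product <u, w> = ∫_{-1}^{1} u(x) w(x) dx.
g(x) = -4*x^2/7 + 4*x/5 - 61/35

The best approximation g ∈ W is the orthogonal projection of f onto W. Writing g = a_0 + a_1 x + a_2 x^2, the coefficients solve the normal equations G · a = b where
  G_{ij} = <φ_i, φ_j> and b_i = <f, φ_i>, with φ_0 = 1, φ_1 = x, φ_2 = x^2.
G =
  [2, 0, 2/3]
  [0, 2/3, 0]
  [2/3, 0, 2/5],
b = (-58/15, 8/15, -146/105).
Solving gives a_0 = -61/35, a_1 = 4/5, a_2 = -4/7, so
  g(x) = -4*x^2/7 + 4*x/5 - 61/35.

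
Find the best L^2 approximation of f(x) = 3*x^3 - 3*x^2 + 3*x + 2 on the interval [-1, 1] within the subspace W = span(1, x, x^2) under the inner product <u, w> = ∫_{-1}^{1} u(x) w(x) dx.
g(x) = -3*x^2 + 24*x/5 + 2

The best approximation g ∈ W is the orthogonal projection of f onto W. Writing g = a_0 + a_1 x + a_2 x^2, the coefficients solve the normal equations G · a = b where
  G_{ij} = <φ_i, φ_j> and b_i = <f, φ_i>, with φ_0 = 1, φ_1 = x, φ_2 = x^2.
G =
  [2, 0, 2/3]
  [0, 2/3, 0]
  [2/3, 0, 2/5],
b = (2, 16/5, 2/15).
Solving gives a_0 = 2, a_1 = 24/5, a_2 = -3, so
  g(x) = -3*x^2 + 24*x/5 + 2.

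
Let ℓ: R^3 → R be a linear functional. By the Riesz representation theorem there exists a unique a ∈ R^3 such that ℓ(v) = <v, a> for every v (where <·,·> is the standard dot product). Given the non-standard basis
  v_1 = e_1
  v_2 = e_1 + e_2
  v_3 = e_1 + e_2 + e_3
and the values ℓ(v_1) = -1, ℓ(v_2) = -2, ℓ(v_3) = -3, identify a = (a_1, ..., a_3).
a = (-1, -1, -1)

Write a = (a_1, ..., a_3) in the standard basis. For each basis vector v_i, ℓ(v_i) = <v_i, a> is a linear equation in the a_j's. Collect the n equations into a matrix system V a = ℓ, where row i of V is v_i (expressed in the standard basis). Since V is invertible (lower-triangular with 1s on the diagonal, up to permutation), solve by back-substitution:
  V =
[[1, 0, 0],
 [1, 1, 0],
 [1, 1, 1]]
  V a = (-1, -2, -3)
Solving gives a = (-1, -1, -1).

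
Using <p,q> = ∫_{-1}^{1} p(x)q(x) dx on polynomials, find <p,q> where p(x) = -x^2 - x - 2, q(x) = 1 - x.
<p,q> = -4

Expand the product: p(x)·q(x) = x^3 + x - 2.
∫_{-1}^{1} of each monomial x^k gives [2/(k+1) if k even, 0 if k odd]. Integrating term-by-term (or equivalently evaluating the antiderivative F(x) = x^4/4 + x^2/2 - 2*x at the endpoints):
  F(1) − F(−1) = -5/4 − (11/4) = -4.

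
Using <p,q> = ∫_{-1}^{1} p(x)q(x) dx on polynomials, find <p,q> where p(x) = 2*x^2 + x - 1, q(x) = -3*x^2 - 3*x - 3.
<p,q> = -2/5

Expand the product: p(x)·q(x) = -6*x^4 - 9*x^3 - 6*x^2 + 3.
∫_{-1}^{1} of each monomial x^k gives [2/(k+1) if k even, 0 if k odd]. Integrating term-by-term (or equivalently evaluating the antiderivative F(x) = -6*x^5/5 - 9*x^4/4 - 2*x^3 + 3*x at the endpoints):
  F(1) − F(−1) = -49/20 − (-41/20) = -2/5.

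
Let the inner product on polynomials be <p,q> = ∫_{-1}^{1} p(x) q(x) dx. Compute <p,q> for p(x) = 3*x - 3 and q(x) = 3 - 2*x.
<p,q> = -22

Expand the product: p(x)·q(x) = -6*x^2 + 15*x - 9.
∫_{-1}^{1} of each monomial x^k gives [2/(k+1) if k even, 0 if k odd]. Integrating term-by-term (or equivalently evaluating the antiderivative F(x) = -2*x^3 + 15*x^2/2 - 9*x at the endpoints):
  F(1) − F(−1) = -7/2 − (37/2) = -22.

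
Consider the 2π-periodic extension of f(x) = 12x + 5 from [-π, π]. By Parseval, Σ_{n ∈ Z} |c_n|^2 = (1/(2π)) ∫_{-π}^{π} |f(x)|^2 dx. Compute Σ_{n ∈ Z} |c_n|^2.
Σ |c_n|^2 = 48π^2 + 25

Expand and integrate term by term over [-π, π]:
  ∫ (12x)^2 dx = 144·(2π^3/3); ∫ 2·12·(5)·x dx = 0 (odd integrand); ∫ 5^2 dx = 25·2π.
So (1/(2π)) ∫_{-π}^{π} (12x + 5)^2 dx = 144π^2/3 + 25 = 48π^2 + 25.
Parseval ⇒ Σ |c_n|^2 = 48π^2 + 25.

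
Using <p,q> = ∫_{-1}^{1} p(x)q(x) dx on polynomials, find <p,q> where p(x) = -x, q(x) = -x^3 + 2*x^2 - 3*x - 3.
<p,q> = 12/5

Expand the product: p(x)·q(x) = x^4 - 2*x^3 + 3*x^2 + 3*x.
∫_{-1}^{1} of each monomial x^k gives [2/(k+1) if k even, 0 if k odd]. Integrating term-by-term (or equivalently evaluating the antiderivative F(x) = x^5/5 - x^4/2 + x^3 + 3*x^2/2 at the endpoints):
  F(1) − F(−1) = 11/5 − (-1/5) = 12/5.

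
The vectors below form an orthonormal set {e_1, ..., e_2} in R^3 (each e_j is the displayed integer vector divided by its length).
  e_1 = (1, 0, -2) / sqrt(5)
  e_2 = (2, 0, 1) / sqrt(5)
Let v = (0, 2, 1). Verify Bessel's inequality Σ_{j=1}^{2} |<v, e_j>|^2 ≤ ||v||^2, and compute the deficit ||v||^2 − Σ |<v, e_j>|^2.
Σ |<v, e_j>|^2 = 1; ||v||^2 = 5; deficit = 4

Write each e_j = u_j / sqrt(<u_j, u_j>) where u_j is the displayed integer vector. Then <v, e_j> = <v, u_j> / sqrt(<u_j, u_j>), so |<v, e_j>|^2 = <v, u_j>^2 / <u_j, u_j>.
Coefficients: <v, e_1> = -2/sqrt(5), <v, e_2> = 1/sqrt(5).
Square and sum: Σ |<v, e_j>|^2 = 1.
Compute ||v||^2 = v·v = 5.
Deficit = 5 − 1 = 4 ≥ 0, confirming Bessel's inequality. (The deficit equals ||v − Σ <v,e_j> e_j||^2, the squared distance from v to span{e_j}.)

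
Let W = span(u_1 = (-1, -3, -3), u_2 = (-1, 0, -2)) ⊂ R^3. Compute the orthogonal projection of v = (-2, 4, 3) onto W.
proj_W(v) = (5/23, 201/46, 87/46)

Set up U = [u_1 | ... | u_2] ∈ R^(3×2). The projector onto W = col(U) is P = U (U^T U)^(-1) U^T.
Compute U^T U =
  [19, 7]
  [7, 5],
and U^T v = (-19, -4).
Solve U^T U · c = U^T v for the coefficients: c = (-67/46, 57/46). The projection is proj_W(v) = U c.
Check: (v - proj_W(v)) · u_1 = 0  (should be 0).
Check: (v - proj_W(v)) · u_2 = 0  (should be 0).
Result: proj_W(v) = (5/23, 201/46, 87/46).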